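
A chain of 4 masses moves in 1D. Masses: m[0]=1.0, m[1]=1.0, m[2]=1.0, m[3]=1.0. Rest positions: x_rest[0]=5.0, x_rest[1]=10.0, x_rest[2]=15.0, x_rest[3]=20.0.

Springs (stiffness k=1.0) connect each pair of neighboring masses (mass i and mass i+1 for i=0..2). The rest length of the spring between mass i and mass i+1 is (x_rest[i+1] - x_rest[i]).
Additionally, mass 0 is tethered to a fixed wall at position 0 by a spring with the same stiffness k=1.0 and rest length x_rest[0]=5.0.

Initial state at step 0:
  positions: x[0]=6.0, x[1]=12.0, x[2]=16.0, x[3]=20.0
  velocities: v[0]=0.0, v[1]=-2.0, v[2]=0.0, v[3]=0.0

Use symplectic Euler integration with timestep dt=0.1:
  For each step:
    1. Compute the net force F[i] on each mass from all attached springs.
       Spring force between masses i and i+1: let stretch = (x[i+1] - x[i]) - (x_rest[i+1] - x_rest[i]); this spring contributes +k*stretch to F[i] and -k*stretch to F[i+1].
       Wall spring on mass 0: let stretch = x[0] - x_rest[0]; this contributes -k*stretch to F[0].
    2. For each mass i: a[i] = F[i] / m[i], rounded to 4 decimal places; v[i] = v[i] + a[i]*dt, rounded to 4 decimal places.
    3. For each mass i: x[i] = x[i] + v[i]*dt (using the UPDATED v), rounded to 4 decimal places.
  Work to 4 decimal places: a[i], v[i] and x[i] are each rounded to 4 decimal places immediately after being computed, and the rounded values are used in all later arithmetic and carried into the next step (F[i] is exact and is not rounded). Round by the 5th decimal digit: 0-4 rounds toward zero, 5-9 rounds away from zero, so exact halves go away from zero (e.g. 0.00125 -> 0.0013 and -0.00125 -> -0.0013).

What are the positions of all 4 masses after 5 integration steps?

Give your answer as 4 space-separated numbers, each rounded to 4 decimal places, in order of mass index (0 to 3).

Answer: 5.9550 10.7912 15.9583 20.1461

Derivation:
Step 0: x=[6.0000 12.0000 16.0000 20.0000] v=[0.0000 -2.0000 0.0000 0.0000]
Step 1: x=[6.0000 11.7800 16.0000 20.0100] v=[0.0000 -2.2000 0.0000 0.1000]
Step 2: x=[5.9978 11.5444 15.9979 20.0299] v=[-0.0220 -2.3560 -0.0210 0.1990]
Step 3: x=[5.9911 11.2979 15.9916 20.0595] v=[-0.0671 -2.4653 -0.0632 0.2958]
Step 4: x=[5.9776 11.0452 15.9790 20.0984] v=[-0.1355 -2.5266 -0.1258 0.3890]
Step 5: x=[5.9550 10.7912 15.9583 20.1461] v=[-0.2265 -2.5400 -0.2072 0.4771]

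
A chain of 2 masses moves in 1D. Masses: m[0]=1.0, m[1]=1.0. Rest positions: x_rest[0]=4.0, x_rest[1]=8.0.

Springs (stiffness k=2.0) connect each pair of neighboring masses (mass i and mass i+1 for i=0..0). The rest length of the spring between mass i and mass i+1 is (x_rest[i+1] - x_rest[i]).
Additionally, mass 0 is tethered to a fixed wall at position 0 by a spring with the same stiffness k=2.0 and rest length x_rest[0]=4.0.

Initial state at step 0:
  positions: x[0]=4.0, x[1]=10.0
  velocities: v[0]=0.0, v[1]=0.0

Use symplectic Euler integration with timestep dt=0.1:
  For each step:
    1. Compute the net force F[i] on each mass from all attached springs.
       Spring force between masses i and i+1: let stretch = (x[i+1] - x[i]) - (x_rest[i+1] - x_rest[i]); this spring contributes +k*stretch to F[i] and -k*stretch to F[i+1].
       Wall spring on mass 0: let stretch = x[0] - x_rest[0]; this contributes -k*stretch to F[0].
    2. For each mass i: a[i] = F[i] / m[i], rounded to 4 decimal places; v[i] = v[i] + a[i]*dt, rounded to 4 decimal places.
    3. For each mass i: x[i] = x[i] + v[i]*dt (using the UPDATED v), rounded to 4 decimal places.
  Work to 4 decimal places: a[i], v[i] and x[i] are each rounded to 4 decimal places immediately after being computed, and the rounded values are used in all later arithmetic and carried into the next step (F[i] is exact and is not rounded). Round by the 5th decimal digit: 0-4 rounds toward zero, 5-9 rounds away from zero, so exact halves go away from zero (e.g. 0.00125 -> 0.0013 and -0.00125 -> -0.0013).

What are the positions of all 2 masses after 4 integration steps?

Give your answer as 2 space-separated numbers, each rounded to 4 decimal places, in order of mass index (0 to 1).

Answer: 4.3649 9.6234

Derivation:
Step 0: x=[4.0000 10.0000] v=[0.0000 0.0000]
Step 1: x=[4.0400 9.9600] v=[0.4000 -0.4000]
Step 2: x=[4.1176 9.8816] v=[0.7760 -0.7840]
Step 3: x=[4.2281 9.7679] v=[1.1053 -1.1368]
Step 4: x=[4.3649 9.6234] v=[1.3676 -1.4448]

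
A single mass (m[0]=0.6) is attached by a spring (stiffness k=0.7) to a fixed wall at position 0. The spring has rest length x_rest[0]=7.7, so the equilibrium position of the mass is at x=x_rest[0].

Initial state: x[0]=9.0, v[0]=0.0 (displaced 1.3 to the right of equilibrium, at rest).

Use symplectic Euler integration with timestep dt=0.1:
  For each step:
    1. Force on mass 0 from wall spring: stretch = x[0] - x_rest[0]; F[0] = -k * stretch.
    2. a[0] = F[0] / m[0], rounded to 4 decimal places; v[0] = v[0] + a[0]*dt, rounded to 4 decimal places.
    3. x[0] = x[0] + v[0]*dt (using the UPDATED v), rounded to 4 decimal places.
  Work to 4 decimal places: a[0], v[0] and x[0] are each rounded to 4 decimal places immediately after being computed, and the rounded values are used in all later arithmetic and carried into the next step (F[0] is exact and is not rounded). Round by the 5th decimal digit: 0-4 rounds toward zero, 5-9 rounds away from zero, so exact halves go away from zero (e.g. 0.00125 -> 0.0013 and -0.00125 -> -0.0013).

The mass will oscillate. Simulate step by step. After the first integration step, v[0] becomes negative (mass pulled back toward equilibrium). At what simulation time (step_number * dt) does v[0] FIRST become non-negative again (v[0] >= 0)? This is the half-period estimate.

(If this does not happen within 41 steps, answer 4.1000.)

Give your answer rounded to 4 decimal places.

Step 0: x=[9.0000] v=[0.0000]
Step 1: x=[8.9848] v=[-0.1517]
Step 2: x=[8.9546] v=[-0.3016]
Step 3: x=[8.9098] v=[-0.4480]
Step 4: x=[8.8509] v=[-0.5891]
Step 5: x=[8.7786] v=[-0.7234]
Step 6: x=[8.6937] v=[-0.8492]
Step 7: x=[8.5972] v=[-0.9651]
Step 8: x=[8.4902] v=[-1.0698]
Step 9: x=[8.3740] v=[-1.1620]
Step 10: x=[8.2499] v=[-1.2406]
Step 11: x=[8.1194] v=[-1.3048]
Step 12: x=[7.9840] v=[-1.3537]
Step 13: x=[7.8453] v=[-1.3868]
Step 14: x=[7.7049] v=[-1.4038]
Step 15: x=[7.5645] v=[-1.4044]
Step 16: x=[7.4256] v=[-1.3886]
Step 17: x=[7.2899] v=[-1.3566]
Step 18: x=[7.1590] v=[-1.3088]
Step 19: x=[7.0344] v=[-1.2457]
Step 20: x=[6.9176] v=[-1.1681]
Step 21: x=[6.8099] v=[-1.0768]
Step 22: x=[6.7126] v=[-0.9730]
Step 23: x=[6.6268] v=[-0.8578]
Step 24: x=[6.5535] v=[-0.7326]
Step 25: x=[6.4936] v=[-0.5988]
Step 26: x=[6.4478] v=[-0.4581]
Step 27: x=[6.4166] v=[-0.3120]
Step 28: x=[6.4004] v=[-0.1623]
Step 29: x=[6.3993] v=[-0.0107]
Step 30: x=[6.4134] v=[0.1411]
First v>=0 after going negative at step 30, time=3.0000

Answer: 3.0000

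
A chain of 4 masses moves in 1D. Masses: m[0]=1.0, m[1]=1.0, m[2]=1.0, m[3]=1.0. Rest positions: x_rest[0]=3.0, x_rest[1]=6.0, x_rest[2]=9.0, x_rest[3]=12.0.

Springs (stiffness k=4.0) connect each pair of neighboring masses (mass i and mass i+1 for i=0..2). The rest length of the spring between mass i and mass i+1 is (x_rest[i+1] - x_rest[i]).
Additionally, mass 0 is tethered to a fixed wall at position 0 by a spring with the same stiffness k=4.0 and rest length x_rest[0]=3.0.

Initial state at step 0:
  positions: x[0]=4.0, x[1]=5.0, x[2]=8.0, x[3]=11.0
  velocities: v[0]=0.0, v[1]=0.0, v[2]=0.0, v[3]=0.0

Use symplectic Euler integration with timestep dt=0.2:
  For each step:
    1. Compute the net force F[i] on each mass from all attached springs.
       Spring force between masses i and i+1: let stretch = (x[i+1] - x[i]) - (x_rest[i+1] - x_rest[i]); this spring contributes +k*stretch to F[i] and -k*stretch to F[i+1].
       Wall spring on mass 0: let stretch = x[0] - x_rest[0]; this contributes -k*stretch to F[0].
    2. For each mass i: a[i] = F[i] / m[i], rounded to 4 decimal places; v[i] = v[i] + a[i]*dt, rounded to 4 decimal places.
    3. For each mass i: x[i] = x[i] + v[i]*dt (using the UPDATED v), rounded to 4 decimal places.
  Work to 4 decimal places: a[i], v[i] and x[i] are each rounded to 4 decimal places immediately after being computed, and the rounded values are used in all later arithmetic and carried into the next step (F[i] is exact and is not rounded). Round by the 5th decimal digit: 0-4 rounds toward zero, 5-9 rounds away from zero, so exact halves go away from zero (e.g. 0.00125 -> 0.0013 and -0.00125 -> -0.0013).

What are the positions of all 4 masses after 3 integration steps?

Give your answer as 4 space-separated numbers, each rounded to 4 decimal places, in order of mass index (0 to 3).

Answer: 2.0498 6.1223 8.2109 11.0082

Derivation:
Step 0: x=[4.0000 5.0000 8.0000 11.0000] v=[0.0000 0.0000 0.0000 0.0000]
Step 1: x=[3.5200 5.3200 8.0000 11.0000] v=[-2.4000 1.6000 0.0000 0.0000]
Step 2: x=[2.7648 5.7808 8.0512 11.0000] v=[-3.7760 2.3040 0.2560 0.0000]
Step 3: x=[2.0498 6.1223 8.2109 11.0082] v=[-3.5750 1.7075 0.7987 0.0410]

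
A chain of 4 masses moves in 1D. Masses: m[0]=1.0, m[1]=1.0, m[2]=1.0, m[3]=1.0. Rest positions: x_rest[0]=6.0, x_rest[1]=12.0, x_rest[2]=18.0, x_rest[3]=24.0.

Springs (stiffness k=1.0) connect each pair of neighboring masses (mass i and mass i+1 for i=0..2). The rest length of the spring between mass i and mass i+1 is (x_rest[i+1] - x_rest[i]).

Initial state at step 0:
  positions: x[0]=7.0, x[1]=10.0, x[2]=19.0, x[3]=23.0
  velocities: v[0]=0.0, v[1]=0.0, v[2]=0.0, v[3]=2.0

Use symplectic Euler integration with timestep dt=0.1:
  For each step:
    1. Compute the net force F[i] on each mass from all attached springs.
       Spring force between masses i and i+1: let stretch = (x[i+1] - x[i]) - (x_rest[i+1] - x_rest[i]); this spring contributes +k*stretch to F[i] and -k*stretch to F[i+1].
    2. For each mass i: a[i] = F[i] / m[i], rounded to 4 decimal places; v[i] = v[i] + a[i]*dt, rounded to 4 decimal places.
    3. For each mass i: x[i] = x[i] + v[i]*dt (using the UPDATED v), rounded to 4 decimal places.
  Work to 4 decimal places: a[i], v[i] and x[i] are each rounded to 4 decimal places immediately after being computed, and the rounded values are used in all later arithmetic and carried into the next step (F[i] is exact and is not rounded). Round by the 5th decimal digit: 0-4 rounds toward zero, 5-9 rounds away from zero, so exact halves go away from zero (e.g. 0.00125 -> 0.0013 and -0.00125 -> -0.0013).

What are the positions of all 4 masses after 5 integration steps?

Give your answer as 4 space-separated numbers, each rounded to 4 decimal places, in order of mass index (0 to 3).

Answer: 6.5807 10.8323 18.3500 24.2371

Derivation:
Step 0: x=[7.0000 10.0000 19.0000 23.0000] v=[0.0000 0.0000 0.0000 2.0000]
Step 1: x=[6.9700 10.0600 18.9500 23.2200] v=[-0.3000 0.6000 -0.5000 2.2000]
Step 2: x=[6.9109 10.1780 18.8538 23.4573] v=[-0.5910 1.1800 -0.9620 2.3730]
Step 3: x=[6.8245 10.3501 18.7169 23.7086] v=[-0.8643 1.7209 -1.3692 2.5127]
Step 4: x=[6.7133 10.5706 18.5462 23.9700] v=[-1.1117 2.2050 -1.7067 2.6135]
Step 5: x=[6.5807 10.8323 18.3500 24.2371] v=[-1.3260 2.6168 -1.9619 2.6711]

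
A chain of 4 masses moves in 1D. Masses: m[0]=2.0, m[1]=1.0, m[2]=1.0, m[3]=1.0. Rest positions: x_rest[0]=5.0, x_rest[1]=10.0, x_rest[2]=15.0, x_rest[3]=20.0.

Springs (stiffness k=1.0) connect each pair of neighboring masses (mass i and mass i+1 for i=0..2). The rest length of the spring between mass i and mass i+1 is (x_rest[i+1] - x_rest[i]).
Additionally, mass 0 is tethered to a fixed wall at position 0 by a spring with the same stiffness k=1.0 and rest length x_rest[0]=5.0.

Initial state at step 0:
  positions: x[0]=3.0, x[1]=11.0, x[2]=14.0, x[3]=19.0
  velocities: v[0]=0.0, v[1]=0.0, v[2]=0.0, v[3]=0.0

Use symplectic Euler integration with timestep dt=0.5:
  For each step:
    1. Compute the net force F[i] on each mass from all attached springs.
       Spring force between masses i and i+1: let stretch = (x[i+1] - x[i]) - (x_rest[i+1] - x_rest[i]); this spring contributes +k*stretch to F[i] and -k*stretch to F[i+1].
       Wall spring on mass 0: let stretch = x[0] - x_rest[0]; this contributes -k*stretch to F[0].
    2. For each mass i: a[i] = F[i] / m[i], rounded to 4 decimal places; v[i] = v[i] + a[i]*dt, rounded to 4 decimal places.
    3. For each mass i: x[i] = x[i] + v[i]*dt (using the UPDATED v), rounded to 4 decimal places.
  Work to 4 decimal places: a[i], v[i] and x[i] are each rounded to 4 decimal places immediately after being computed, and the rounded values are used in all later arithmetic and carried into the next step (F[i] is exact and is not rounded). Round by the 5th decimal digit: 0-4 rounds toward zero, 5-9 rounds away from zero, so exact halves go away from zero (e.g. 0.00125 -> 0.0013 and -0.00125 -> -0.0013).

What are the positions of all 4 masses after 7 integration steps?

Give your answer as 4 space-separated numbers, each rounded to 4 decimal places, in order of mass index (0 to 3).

Step 0: x=[3.0000 11.0000 14.0000 19.0000] v=[0.0000 0.0000 0.0000 0.0000]
Step 1: x=[3.6250 9.7500 14.5000 19.0000] v=[1.2500 -2.5000 1.0000 0.0000]
Step 2: x=[4.5625 8.1563 14.9375 19.1250] v=[1.8750 -3.1875 0.8750 0.2500]
Step 3: x=[5.3789 7.3594 14.7266 19.4532] v=[1.6328 -1.5938 -0.4219 0.6563]
Step 4: x=[5.7705 7.9092 13.8555 19.8497] v=[0.7832 1.0996 -1.7422 0.7930]
Step 5: x=[5.7081 9.4109 12.9964 19.9977] v=[-0.1248 3.0034 -1.7183 0.2959]
Step 6: x=[5.3950 10.8833 12.9912 19.6453] v=[-0.6262 2.9448 -0.0104 -0.7048]
Step 7: x=[5.0936 11.5106 14.1226 18.8794] v=[-0.6029 1.2546 2.2627 -1.5319]

Answer: 5.0936 11.5106 14.1226 18.8794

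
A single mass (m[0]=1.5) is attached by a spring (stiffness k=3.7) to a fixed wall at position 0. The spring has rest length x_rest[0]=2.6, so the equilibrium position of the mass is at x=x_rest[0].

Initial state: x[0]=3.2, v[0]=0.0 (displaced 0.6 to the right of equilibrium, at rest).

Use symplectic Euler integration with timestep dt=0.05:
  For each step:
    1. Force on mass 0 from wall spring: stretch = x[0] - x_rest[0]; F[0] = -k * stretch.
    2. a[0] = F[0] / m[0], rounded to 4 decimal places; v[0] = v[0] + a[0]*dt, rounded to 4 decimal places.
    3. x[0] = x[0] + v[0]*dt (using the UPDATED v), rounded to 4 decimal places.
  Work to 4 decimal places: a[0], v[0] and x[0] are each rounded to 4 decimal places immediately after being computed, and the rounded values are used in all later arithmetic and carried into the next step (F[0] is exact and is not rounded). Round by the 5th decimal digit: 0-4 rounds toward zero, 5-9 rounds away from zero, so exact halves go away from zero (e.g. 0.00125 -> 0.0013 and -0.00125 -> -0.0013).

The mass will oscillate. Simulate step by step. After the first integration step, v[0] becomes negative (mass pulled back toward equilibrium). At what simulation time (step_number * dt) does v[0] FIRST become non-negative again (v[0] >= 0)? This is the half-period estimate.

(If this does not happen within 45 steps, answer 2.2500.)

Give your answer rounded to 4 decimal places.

Step 0: x=[3.2000] v=[0.0000]
Step 1: x=[3.1963] v=[-0.0740]
Step 2: x=[3.1889] v=[-0.1475]
Step 3: x=[3.1779] v=[-0.2201]
Step 4: x=[3.1633] v=[-0.2914]
Step 5: x=[3.1453] v=[-0.3609]
Step 6: x=[3.1239] v=[-0.4282]
Step 7: x=[3.0993] v=[-0.4928]
Step 8: x=[3.0716] v=[-0.5544]
Step 9: x=[3.0410] v=[-0.6126]
Step 10: x=[3.0077] v=[-0.6670]
Step 11: x=[2.9718] v=[-0.7173]
Step 12: x=[2.9336] v=[-0.7632]
Step 13: x=[2.8934] v=[-0.8043]
Step 14: x=[2.8514] v=[-0.8405]
Step 15: x=[2.8078] v=[-0.8715]
Step 16: x=[2.7629] v=[-0.8971]
Step 17: x=[2.7170] v=[-0.9172]
Step 18: x=[2.6704] v=[-0.9316]
Step 19: x=[2.6234] v=[-0.9403]
Step 20: x=[2.5762] v=[-0.9432]
Step 21: x=[2.5292] v=[-0.9403]
Step 22: x=[2.4826] v=[-0.9316]
Step 23: x=[2.4367] v=[-0.9171]
Step 24: x=[2.3919] v=[-0.8970]
Step 25: x=[2.3483] v=[-0.8713]
Step 26: x=[2.3063] v=[-0.8403]
Step 27: x=[2.2661] v=[-0.8041]
Step 28: x=[2.2280] v=[-0.7629]
Step 29: x=[2.1922] v=[-0.7170]
Step 30: x=[2.1589] v=[-0.6667]
Step 31: x=[2.1283] v=[-0.6123]
Step 32: x=[2.1006] v=[-0.5541]
Step 33: x=[2.0760] v=[-0.4925]
Step 34: x=[2.0546] v=[-0.4279]
Step 35: x=[2.0366] v=[-0.3606]
Step 36: x=[2.0220] v=[-0.2911]
Step 37: x=[2.0110] v=[-0.2198]
Step 38: x=[2.0036] v=[-0.1472]
Step 39: x=[1.9999] v=[-0.0736]
Step 40: x=[1.9999] v=[0.0004]
First v>=0 after going negative at step 40, time=2.0000

Answer: 2.0000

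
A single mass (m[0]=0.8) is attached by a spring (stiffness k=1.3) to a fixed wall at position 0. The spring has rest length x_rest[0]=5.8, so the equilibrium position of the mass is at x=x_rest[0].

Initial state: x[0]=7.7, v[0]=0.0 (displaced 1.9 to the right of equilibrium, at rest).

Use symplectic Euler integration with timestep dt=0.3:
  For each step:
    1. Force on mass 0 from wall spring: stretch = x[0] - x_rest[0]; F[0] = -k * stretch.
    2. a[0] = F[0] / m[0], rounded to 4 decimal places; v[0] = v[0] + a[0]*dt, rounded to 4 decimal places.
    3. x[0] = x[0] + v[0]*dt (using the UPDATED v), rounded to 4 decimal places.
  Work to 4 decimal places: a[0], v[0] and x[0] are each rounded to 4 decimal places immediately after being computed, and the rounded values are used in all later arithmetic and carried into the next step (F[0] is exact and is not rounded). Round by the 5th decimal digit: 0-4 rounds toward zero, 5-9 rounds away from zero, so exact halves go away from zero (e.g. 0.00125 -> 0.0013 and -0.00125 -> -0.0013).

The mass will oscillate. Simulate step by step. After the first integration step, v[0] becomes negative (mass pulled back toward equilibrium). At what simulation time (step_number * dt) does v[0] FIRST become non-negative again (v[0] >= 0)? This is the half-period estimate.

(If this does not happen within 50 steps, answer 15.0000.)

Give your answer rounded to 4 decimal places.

Step 0: x=[7.7000] v=[0.0000]
Step 1: x=[7.4221] v=[-0.9263]
Step 2: x=[6.9070] v=[-1.7171]
Step 3: x=[6.2300] v=[-2.2568]
Step 4: x=[5.4901] v=[-2.4664]
Step 5: x=[4.7955] v=[-2.3153]
Step 6: x=[4.2478] v=[-1.8256]
Step 7: x=[3.9271] v=[-1.0689]
Step 8: x=[3.8803] v=[-0.1559]
Step 9: x=[4.1143] v=[0.7800]
First v>=0 after going negative at step 9, time=2.7000

Answer: 2.7000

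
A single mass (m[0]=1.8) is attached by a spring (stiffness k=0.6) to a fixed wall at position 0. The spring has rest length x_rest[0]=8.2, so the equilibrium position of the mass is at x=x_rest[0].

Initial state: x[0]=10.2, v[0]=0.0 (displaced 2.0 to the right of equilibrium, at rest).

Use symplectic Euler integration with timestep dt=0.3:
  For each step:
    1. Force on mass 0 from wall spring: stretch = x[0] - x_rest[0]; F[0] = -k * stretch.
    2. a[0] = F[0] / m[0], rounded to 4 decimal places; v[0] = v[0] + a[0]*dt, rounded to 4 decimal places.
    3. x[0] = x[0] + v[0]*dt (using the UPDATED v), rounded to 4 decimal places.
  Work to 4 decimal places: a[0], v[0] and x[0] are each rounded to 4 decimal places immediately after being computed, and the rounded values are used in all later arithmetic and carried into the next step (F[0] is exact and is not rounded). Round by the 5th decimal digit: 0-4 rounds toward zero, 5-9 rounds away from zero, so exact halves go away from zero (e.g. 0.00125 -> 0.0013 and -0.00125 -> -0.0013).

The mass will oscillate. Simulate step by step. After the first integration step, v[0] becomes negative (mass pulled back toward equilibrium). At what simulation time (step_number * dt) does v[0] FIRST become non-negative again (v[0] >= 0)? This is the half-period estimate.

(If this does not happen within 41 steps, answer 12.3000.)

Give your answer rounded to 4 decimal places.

Answer: 5.7000

Derivation:
Step 0: x=[10.2000] v=[0.0000]
Step 1: x=[10.1400] v=[-0.2000]
Step 2: x=[10.0218] v=[-0.3940]
Step 3: x=[9.8489] v=[-0.5762]
Step 4: x=[9.6266] v=[-0.7411]
Step 5: x=[9.3615] v=[-0.8838]
Step 6: x=[9.0615] v=[-1.0000]
Step 7: x=[8.7356] v=[-1.0862]
Step 8: x=[8.3937] v=[-1.1398]
Step 9: x=[8.0459] v=[-1.1592]
Step 10: x=[7.7028] v=[-1.1438]
Step 11: x=[7.3746] v=[-1.0941]
Step 12: x=[7.0711] v=[-1.0116]
Step 13: x=[6.8015] v=[-0.8987]
Step 14: x=[6.5739] v=[-0.7588]
Step 15: x=[6.3950] v=[-0.5962]
Step 16: x=[6.2703] v=[-0.4157]
Step 17: x=[6.2035] v=[-0.2227]
Step 18: x=[6.1966] v=[-0.0231]
Step 19: x=[6.2498] v=[0.1772]
First v>=0 after going negative at step 19, time=5.7000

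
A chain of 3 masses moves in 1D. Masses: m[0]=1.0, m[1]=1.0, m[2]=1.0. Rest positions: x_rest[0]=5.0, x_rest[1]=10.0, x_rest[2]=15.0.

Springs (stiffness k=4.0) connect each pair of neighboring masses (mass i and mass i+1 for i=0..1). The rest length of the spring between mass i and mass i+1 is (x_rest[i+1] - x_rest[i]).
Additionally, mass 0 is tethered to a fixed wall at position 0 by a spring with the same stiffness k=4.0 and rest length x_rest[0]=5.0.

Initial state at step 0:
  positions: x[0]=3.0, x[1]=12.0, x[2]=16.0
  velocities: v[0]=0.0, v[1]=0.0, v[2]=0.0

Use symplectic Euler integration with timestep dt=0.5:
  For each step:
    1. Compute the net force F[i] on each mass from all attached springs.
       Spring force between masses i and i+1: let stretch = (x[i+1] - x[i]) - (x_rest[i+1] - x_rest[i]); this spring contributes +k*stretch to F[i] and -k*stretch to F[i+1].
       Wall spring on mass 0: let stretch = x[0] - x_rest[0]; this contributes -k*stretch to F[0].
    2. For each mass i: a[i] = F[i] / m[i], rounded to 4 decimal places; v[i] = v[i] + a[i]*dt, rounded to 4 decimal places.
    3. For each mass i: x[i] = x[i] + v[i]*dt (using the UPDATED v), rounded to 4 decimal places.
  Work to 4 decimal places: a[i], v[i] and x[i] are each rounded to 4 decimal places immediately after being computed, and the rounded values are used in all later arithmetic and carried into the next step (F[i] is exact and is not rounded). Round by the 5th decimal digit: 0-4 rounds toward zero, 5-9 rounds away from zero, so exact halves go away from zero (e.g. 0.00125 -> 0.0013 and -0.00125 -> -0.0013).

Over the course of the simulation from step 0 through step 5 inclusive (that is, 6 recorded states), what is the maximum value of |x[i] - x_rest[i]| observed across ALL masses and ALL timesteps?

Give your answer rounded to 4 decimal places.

Answer: 4.0000

Derivation:
Step 0: x=[3.0000 12.0000 16.0000] v=[0.0000 0.0000 0.0000]
Step 1: x=[9.0000 7.0000 17.0000] v=[12.0000 -10.0000 2.0000]
Step 2: x=[4.0000 14.0000 13.0000] v=[-10.0000 14.0000 -8.0000]
Step 3: x=[5.0000 10.0000 15.0000] v=[2.0000 -8.0000 4.0000]
Step 4: x=[6.0000 6.0000 17.0000] v=[2.0000 -8.0000 4.0000]
Step 5: x=[1.0000 13.0000 13.0000] v=[-10.0000 14.0000 -8.0000]
Max displacement = 4.0000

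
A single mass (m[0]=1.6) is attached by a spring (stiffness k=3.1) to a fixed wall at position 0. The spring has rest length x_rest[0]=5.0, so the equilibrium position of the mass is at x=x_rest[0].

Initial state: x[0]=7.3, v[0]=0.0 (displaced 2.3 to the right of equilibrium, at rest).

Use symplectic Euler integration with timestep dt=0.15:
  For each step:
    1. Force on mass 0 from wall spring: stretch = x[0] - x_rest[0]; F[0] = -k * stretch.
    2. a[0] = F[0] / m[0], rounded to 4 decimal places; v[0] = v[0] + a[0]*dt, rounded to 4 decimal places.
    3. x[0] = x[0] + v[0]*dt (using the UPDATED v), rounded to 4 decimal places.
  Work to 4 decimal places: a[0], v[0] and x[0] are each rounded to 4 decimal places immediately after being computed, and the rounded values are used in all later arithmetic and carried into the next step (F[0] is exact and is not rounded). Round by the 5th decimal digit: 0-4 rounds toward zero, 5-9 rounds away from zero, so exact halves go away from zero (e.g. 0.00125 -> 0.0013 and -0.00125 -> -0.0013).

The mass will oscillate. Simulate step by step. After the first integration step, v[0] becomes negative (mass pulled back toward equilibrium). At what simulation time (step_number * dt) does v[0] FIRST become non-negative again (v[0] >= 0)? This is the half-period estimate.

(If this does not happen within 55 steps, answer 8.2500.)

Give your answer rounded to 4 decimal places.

Step 0: x=[7.3000] v=[0.0000]
Step 1: x=[7.1997] v=[-0.6684]
Step 2: x=[7.0035] v=[-1.3077]
Step 3: x=[6.7200] v=[-1.8900]
Step 4: x=[6.3615] v=[-2.3899]
Step 5: x=[5.9437] v=[-2.7856]
Step 6: x=[5.4847] v=[-3.0599]
Step 7: x=[5.0046] v=[-3.2008]
Step 8: x=[4.5243] v=[-3.2021]
Step 9: x=[4.0647] v=[-3.0638]
Step 10: x=[3.6459] v=[-2.7920]
Step 11: x=[3.2861] v=[-2.3985]
Step 12: x=[3.0010] v=[-1.9004]
Step 13: x=[2.8031] v=[-1.3194]
Step 14: x=[2.7010] v=[-0.6809]
Step 15: x=[2.6991] v=[-0.0128]
Step 16: x=[2.7975] v=[0.6559]
First v>=0 after going negative at step 16, time=2.4000

Answer: 2.4000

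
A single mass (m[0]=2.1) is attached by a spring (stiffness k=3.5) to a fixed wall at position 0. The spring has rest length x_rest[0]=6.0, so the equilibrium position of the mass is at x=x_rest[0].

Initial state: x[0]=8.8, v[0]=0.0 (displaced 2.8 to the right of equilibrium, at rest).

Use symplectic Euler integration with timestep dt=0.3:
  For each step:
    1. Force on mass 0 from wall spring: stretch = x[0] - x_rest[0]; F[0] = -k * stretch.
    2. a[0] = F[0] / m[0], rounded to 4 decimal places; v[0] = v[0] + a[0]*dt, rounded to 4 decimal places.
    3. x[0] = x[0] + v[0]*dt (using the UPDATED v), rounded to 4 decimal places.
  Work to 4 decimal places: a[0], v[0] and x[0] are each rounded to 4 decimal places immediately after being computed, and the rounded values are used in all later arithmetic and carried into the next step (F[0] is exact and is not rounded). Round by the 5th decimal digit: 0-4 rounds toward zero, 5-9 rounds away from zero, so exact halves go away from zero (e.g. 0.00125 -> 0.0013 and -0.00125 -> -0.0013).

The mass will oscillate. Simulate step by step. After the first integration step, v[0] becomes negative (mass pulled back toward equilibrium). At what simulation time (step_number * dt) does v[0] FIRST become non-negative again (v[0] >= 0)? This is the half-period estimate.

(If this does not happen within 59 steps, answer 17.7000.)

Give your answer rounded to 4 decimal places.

Step 0: x=[8.8000] v=[0.0000]
Step 1: x=[8.3800] v=[-1.4000]
Step 2: x=[7.6030] v=[-2.5900]
Step 3: x=[6.5856] v=[-3.3915]
Step 4: x=[5.4803] v=[-3.6843]
Step 5: x=[4.4530] v=[-3.4244]
Step 6: x=[3.6577] v=[-2.6509]
Step 7: x=[3.2138] v=[-1.4798]
Step 8: x=[3.1878] v=[-0.0867]
Step 9: x=[3.5836] v=[1.3194]
First v>=0 after going negative at step 9, time=2.7000

Answer: 2.7000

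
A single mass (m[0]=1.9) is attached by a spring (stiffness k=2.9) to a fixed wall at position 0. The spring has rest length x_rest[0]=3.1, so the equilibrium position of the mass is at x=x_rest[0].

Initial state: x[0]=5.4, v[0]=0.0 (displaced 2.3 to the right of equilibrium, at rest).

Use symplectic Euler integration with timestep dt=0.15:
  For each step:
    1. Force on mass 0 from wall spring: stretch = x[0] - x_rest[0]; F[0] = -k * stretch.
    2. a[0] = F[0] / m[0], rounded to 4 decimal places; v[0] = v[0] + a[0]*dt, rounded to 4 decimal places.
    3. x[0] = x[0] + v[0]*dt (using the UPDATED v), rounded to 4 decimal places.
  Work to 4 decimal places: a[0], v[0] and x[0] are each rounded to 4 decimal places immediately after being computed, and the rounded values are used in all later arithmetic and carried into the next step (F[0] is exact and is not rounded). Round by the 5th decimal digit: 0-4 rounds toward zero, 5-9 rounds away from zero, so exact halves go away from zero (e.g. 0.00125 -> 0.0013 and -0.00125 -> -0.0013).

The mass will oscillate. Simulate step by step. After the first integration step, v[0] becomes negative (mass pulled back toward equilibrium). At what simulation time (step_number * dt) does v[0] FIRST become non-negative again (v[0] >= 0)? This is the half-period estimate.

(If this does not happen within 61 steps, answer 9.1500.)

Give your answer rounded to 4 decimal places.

Answer: 2.5500

Derivation:
Step 0: x=[5.4000] v=[0.0000]
Step 1: x=[5.3210] v=[-0.5266]
Step 2: x=[5.1657] v=[-1.0351]
Step 3: x=[4.9395] v=[-1.5080]
Step 4: x=[4.6501] v=[-1.9292]
Step 5: x=[4.3075] v=[-2.2841]
Step 6: x=[3.9234] v=[-2.5606]
Step 7: x=[3.5110] v=[-2.7491]
Step 8: x=[3.0845] v=[-2.8432]
Step 9: x=[2.6586] v=[-2.8396]
Step 10: x=[2.2478] v=[-2.7385]
Step 11: x=[1.8663] v=[-2.5434]
Step 12: x=[1.5272] v=[-2.2610]
Step 13: x=[1.2421] v=[-1.9009]
Step 14: x=[1.0208] v=[-1.4755]
Step 15: x=[0.8709] v=[-0.9995]
Step 16: x=[0.7975] v=[-0.4892]
Step 17: x=[0.8032] v=[0.0379]
First v>=0 after going negative at step 17, time=2.5500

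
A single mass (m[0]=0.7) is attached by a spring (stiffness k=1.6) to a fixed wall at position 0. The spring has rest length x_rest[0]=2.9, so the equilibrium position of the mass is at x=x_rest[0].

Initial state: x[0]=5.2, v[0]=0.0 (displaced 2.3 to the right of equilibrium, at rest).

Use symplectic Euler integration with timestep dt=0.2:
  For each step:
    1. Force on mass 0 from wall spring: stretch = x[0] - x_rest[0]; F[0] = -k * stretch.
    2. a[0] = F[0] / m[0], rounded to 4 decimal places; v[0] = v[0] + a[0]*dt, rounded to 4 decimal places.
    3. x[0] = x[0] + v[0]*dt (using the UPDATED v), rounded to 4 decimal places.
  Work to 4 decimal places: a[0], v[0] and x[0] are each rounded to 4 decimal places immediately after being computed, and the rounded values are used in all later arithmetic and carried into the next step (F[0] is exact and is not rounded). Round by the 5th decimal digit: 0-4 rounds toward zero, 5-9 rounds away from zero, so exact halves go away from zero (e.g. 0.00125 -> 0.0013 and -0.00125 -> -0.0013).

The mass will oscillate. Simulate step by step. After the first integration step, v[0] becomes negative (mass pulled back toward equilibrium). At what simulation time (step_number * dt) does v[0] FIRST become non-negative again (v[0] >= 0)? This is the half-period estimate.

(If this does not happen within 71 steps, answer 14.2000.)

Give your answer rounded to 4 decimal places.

Answer: 2.2000

Derivation:
Step 0: x=[5.2000] v=[0.0000]
Step 1: x=[4.9897] v=[-1.0514]
Step 2: x=[4.5884] v=[-2.0067]
Step 3: x=[4.0327] v=[-2.7785]
Step 4: x=[3.3734] v=[-3.2963]
Step 5: x=[2.6709] v=[-3.5127]
Step 6: x=[1.9893] v=[-3.4080]
Step 7: x=[1.3910] v=[-2.9917]
Step 8: x=[0.9306] v=[-2.3019]
Step 9: x=[0.6503] v=[-1.4016]
Step 10: x=[0.5757] v=[-0.3732]
Step 11: x=[0.7136] v=[0.6893]
First v>=0 after going negative at step 11, time=2.2000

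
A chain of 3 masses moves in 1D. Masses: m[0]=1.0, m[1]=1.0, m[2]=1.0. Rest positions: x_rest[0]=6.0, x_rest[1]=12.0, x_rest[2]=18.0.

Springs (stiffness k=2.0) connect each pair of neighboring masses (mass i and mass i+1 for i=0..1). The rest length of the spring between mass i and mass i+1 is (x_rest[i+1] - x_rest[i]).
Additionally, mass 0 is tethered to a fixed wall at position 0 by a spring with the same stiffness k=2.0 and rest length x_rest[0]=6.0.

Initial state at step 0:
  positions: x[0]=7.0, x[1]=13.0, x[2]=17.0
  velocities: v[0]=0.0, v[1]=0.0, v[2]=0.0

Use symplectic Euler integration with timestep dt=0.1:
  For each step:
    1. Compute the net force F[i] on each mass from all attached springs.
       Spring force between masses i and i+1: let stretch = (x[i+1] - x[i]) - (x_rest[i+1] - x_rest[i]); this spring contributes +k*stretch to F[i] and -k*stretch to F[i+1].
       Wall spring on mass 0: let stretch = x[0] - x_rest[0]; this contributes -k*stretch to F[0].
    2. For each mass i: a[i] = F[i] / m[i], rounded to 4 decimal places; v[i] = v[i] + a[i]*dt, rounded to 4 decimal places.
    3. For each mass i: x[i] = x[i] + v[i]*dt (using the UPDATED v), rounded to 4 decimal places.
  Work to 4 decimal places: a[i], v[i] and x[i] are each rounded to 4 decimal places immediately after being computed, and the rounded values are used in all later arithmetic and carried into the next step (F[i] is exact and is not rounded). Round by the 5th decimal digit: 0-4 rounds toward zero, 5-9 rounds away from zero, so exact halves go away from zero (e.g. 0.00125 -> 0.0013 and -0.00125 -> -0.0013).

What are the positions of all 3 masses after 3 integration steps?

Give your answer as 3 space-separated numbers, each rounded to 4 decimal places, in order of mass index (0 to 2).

Step 0: x=[7.0000 13.0000 17.0000] v=[0.0000 0.0000 0.0000]
Step 1: x=[6.9800 12.9600 17.0400] v=[-0.2000 -0.4000 0.4000]
Step 2: x=[6.9400 12.8820 17.1184] v=[-0.4000 -0.7800 0.7840]
Step 3: x=[6.8800 12.7699 17.2321] v=[-0.5996 -1.1211 1.1367]

Answer: 6.8800 12.7699 17.2321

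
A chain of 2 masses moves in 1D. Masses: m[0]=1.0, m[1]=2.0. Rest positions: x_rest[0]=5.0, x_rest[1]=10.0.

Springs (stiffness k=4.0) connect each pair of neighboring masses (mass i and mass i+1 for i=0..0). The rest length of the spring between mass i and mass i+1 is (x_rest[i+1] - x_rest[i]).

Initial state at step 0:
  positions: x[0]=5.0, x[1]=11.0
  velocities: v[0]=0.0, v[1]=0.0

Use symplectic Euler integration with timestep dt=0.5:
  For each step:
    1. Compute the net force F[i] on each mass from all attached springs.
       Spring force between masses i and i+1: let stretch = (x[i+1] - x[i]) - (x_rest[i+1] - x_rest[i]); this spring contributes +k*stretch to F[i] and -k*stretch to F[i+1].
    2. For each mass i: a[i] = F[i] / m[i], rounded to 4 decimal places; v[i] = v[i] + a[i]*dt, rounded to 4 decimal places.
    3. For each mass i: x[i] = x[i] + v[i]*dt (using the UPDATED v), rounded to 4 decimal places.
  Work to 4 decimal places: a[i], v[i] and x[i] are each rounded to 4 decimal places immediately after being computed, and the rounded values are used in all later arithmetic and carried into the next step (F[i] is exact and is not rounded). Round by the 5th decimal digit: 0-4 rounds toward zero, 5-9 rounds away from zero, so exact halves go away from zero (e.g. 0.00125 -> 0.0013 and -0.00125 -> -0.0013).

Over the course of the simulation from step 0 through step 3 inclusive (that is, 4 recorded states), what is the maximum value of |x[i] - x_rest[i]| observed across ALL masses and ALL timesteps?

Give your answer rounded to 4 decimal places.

Step 0: x=[5.0000 11.0000] v=[0.0000 0.0000]
Step 1: x=[6.0000 10.5000] v=[2.0000 -1.0000]
Step 2: x=[6.5000 10.2500] v=[1.0000 -0.5000]
Step 3: x=[5.7500 10.6250] v=[-1.5000 0.7500]
Max displacement = 1.5000

Answer: 1.5000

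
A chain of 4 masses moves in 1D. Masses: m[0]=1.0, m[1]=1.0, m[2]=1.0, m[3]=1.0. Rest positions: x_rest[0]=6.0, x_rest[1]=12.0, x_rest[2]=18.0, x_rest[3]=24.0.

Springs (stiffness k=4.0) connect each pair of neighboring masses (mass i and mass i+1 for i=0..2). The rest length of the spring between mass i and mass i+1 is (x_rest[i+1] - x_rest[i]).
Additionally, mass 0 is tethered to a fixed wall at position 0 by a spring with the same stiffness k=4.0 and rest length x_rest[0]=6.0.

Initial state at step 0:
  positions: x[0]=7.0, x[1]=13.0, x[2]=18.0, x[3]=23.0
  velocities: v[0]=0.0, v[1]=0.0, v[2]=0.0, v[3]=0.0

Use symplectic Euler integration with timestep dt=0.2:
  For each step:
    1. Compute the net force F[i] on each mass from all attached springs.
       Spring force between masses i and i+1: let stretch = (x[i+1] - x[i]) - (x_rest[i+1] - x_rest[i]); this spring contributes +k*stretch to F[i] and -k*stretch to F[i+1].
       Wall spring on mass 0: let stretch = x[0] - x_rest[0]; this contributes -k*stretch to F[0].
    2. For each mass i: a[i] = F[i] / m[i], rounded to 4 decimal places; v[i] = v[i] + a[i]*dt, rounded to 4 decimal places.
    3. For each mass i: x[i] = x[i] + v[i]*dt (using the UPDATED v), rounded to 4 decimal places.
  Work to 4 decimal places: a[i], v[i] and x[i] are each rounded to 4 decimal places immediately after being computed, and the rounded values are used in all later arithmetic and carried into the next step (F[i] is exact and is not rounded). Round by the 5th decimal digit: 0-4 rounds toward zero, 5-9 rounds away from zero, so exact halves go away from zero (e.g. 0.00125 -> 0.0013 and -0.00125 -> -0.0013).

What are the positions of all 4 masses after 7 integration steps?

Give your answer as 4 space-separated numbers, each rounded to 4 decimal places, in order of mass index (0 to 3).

Answer: 4.9869 10.9869 18.0000 25.0131

Derivation:
Step 0: x=[7.0000 13.0000 18.0000 23.0000] v=[0.0000 0.0000 0.0000 0.0000]
Step 1: x=[6.8400 12.8400 18.0000 23.1600] v=[-0.8000 -0.8000 0.0000 0.8000]
Step 2: x=[6.5456 12.5456 18.0000 23.4544] v=[-1.4720 -1.4720 0.0000 1.4720]
Step 3: x=[6.1639 12.1639 18.0000 23.8361] v=[-1.9085 -1.9085 0.0000 1.9085]
Step 4: x=[5.7560 11.7560 18.0000 24.2440] v=[-2.0396 -2.0396 0.0000 2.0396]
Step 5: x=[5.3871 11.3871 18.0000 24.6129] v=[-1.8444 -1.8444 0.0000 1.8444]
Step 6: x=[5.1163 11.1163 18.0000 24.8837] v=[-1.3541 -1.3541 0.0000 1.3541]
Step 7: x=[4.9869 10.9869 18.0000 25.0131] v=[-0.6471 -0.6471 0.0000 0.6471]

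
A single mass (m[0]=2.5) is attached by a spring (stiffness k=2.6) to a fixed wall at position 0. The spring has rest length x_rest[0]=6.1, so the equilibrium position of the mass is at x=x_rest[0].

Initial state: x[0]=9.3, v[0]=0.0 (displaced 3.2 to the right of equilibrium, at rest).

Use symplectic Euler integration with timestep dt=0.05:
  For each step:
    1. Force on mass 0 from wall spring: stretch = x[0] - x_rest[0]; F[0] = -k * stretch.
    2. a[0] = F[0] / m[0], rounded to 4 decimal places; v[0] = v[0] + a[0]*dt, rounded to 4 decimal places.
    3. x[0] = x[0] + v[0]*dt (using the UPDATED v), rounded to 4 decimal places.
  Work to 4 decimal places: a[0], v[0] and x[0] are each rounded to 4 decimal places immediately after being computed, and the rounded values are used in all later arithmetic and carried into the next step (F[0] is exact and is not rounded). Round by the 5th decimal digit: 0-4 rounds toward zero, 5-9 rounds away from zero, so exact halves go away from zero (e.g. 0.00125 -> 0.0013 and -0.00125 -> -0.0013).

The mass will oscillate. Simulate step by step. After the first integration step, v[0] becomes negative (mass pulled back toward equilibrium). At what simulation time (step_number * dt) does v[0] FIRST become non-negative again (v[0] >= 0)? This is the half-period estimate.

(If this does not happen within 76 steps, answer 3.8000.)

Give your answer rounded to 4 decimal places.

Step 0: x=[9.3000] v=[0.0000]
Step 1: x=[9.2917] v=[-0.1664]
Step 2: x=[9.2751] v=[-0.3324]
Step 3: x=[9.2502] v=[-0.4975]
Step 4: x=[9.2171] v=[-0.6613]
Step 5: x=[9.1759] v=[-0.8234]
Step 6: x=[9.1267] v=[-0.9833]
Step 7: x=[9.0697] v=[-1.1407]
Step 8: x=[9.0049] v=[-1.2951]
Step 9: x=[8.9326] v=[-1.4462]
Step 10: x=[8.8529] v=[-1.5935]
Step 11: x=[8.7661] v=[-1.7367]
Step 12: x=[8.6723] v=[-1.8753]
Step 13: x=[8.5718] v=[-2.0091]
Step 14: x=[8.4649] v=[-2.1376]
Step 15: x=[8.3519] v=[-2.2606]
Step 16: x=[8.2330] v=[-2.3777]
Step 17: x=[8.1086] v=[-2.4886]
Step 18: x=[7.9790] v=[-2.5930]
Step 19: x=[7.8445] v=[-2.6907]
Step 20: x=[7.7054] v=[-2.7814]
Step 21: x=[7.5622] v=[-2.8649]
Step 22: x=[7.4152] v=[-2.9409]
Step 23: x=[7.2647] v=[-3.0093]
Step 24: x=[7.1112] v=[-3.0699]
Step 25: x=[6.9551] v=[-3.1225]
Step 26: x=[6.7968] v=[-3.1670]
Step 27: x=[6.6366] v=[-3.2032]
Step 28: x=[6.4750] v=[-3.2311]
Step 29: x=[6.3125] v=[-3.2506]
Step 30: x=[6.1494] v=[-3.2617]
Step 31: x=[5.9862] v=[-3.2643]
Step 32: x=[5.8233] v=[-3.2584]
Step 33: x=[5.6611] v=[-3.2440]
Step 34: x=[5.5000] v=[-3.2212]
Step 35: x=[5.3405] v=[-3.1900]
Step 36: x=[5.1830] v=[-3.1505]
Step 37: x=[5.0279] v=[-3.1028]
Step 38: x=[4.8755] v=[-3.0471]
Step 39: x=[4.7263] v=[-2.9834]
Step 40: x=[4.5807] v=[-2.9120]
Step 41: x=[4.4391] v=[-2.8330]
Step 42: x=[4.3018] v=[-2.7466]
Step 43: x=[4.1691] v=[-2.6531]
Step 44: x=[4.0415] v=[-2.5527]
Step 45: x=[3.9192] v=[-2.4457]
Step 46: x=[3.8026] v=[-2.3323]
Step 47: x=[3.6920] v=[-2.2128]
Step 48: x=[3.5876] v=[-2.0876]
Step 49: x=[3.4898] v=[-1.9570]
Step 50: x=[3.3987] v=[-1.8213]
Step 51: x=[3.3147] v=[-1.6808]
Step 52: x=[3.2379] v=[-1.5360]
Step 53: x=[3.1685] v=[-1.3872]
Step 54: x=[3.1068] v=[-1.2348]
Step 55: x=[3.0528] v=[-1.0792]
Step 56: x=[3.0068] v=[-0.9207]
Step 57: x=[2.9688] v=[-0.7599]
Step 58: x=[2.9389] v=[-0.5971]
Step 59: x=[2.9173] v=[-0.4327]
Step 60: x=[2.9039] v=[-0.2672]
Step 61: x=[2.8989] v=[-0.1010]
Step 62: x=[2.9022] v=[0.0655]
First v>=0 after going negative at step 62, time=3.1000

Answer: 3.1000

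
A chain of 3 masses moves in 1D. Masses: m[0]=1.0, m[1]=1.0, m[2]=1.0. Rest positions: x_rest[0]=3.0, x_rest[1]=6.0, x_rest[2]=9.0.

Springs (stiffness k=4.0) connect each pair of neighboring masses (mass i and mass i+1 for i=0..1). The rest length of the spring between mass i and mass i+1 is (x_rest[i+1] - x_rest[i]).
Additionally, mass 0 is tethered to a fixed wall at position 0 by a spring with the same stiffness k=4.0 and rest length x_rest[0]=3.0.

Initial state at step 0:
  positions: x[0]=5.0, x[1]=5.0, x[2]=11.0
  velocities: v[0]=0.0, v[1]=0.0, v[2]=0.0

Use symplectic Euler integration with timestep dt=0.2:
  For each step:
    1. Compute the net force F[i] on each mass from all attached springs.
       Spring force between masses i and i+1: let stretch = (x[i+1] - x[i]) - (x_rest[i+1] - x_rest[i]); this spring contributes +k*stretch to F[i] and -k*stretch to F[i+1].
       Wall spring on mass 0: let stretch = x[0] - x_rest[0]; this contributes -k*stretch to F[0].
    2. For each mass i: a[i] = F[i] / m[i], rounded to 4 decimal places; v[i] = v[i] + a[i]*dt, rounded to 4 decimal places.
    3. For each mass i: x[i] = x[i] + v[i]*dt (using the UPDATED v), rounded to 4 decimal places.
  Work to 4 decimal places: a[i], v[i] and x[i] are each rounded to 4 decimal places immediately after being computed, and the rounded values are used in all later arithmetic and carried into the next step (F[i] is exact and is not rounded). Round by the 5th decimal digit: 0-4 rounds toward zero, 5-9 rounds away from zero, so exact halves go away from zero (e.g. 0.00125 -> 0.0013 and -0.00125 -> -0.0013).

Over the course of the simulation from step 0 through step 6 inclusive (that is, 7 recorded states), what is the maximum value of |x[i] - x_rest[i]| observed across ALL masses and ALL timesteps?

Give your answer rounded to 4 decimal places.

Step 0: x=[5.0000 5.0000 11.0000] v=[0.0000 0.0000 0.0000]
Step 1: x=[4.2000 5.9600 10.5200] v=[-4.0000 4.8000 -2.4000]
Step 2: x=[3.0096 7.3680 9.7904] v=[-5.9520 7.0400 -3.6480]
Step 3: x=[2.0350 8.4662 9.1532] v=[-4.8730 5.4912 -3.1859]
Step 4: x=[1.7638 8.6454 8.8861] v=[-1.3560 0.8958 -1.3355]
Step 5: x=[2.3114 7.7620 9.0605] v=[2.7382 -4.4169 0.8719]
Step 6: x=[3.3613 6.2143 9.5071] v=[5.2496 -7.7386 2.2331]
Max displacement = 2.6454

Answer: 2.6454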